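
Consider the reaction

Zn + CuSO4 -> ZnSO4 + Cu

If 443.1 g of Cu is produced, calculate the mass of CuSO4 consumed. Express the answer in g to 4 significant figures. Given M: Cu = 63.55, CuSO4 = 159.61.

n(Cu) = 443.10 g / 63.55 g/mol = 6.9725 mol.
From the equation the Cu:CuSO4 mole ratio is 1:1, so n(CuSO4) = 6.9725 × 1/1 = 6.9725 mol.
Mass of CuSO4 = 6.9725 mol × 159.61 g/mol = 1112.9 g.

1113 g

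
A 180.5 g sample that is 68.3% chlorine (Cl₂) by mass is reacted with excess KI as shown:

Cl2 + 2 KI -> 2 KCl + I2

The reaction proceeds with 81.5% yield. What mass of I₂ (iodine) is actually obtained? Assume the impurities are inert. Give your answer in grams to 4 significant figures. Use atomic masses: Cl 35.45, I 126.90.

359.7 g

Pure Cl2 available = 180.5 g × 0.683 = 123.28 g.
M(Cl2) = 2(35.45) = 70.90 g/mol.
M(I2) = 2(126.90) = 253.80 g/mol.
n(Cl2) = 123.28 g / 70.90 g/mol = 1.7388 mol.
From the equation the Cl2:I2 mole ratio is 1:1, so n(I2) = 1.7388 × 1/1 = 1.7388 mol.
Mass of I2 = 1.7388 mol × 253.80 g/mol = 441.31 g.
Actual mass collected = 441.31 g × 0.815 = 359.67 g.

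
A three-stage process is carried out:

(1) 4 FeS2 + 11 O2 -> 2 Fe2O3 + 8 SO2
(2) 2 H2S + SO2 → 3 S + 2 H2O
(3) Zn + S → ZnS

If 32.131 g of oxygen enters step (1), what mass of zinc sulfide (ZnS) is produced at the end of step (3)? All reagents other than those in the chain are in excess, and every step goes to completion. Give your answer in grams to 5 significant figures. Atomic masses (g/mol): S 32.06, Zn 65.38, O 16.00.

213.47 g

M(O2) = 2(16.00) = 32.00 g/mol.
M(ZnS) = 65.38 + 32.06 = 97.44 g/mol.
n(O2) = 32.131 / 32.00 = 1.00409 mol.
Reaction (1): O2→SO2 ratio 11:8 ⇒ n(SO2) = 0.730250 mol.
Reaction (2): SO2→S ratio 1:3 ⇒ n(S) = 2.19075 mol.
Reaction (3): S→ZnS ratio 1:1 ⇒ n(ZnS) = 2.19075 mol.
Mass of ZnS = 2.19075 × 97.44 = 213.467 g.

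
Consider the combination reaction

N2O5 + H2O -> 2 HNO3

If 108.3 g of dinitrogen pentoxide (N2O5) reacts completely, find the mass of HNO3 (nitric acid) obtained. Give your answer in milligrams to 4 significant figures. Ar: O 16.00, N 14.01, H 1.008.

M(N2O5) = 2(14.01) + 5(16.00) = 108.02 g/mol.
M(HNO3) = 1.008 + 14.01 + 3(16.00) = 63.018 g/mol.
n(N2O5) = 108.30 g / 108.02 g/mol = 1.0026 mol.
From the equation the N2O5:HNO3 mole ratio is 1:2, so n(HNO3) = 1.0026 × 2/1 = 2.0052 mol.
Mass of HNO3 = 2.0052 mol × 63.018 g/mol = 126.36 g.
Converting to mg: 126.36 g = 126400 mg.

126400 mg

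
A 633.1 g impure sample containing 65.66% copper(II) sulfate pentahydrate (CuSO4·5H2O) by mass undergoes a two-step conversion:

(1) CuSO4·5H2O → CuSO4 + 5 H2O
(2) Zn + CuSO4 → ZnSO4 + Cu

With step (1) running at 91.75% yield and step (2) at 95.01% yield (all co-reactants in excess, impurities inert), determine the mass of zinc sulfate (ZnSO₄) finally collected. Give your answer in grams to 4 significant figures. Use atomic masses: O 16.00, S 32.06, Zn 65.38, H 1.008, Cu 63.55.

234.3 g

Pure CuSO4·5H2O = 633.1 × 0.6566 = 415.69 g.
M(CuSO4·5H2O) = 63.55 + 32.06 + 9(16.00) + 10(1.008) = 249.69 g/mol.
M(ZnSO4) = 65.38 + 32.06 + 4(16.00) = 161.44 g/mol.
n(CuSO4·5H2O) = 415.69 / 249.69 = 1.6648 mol.
Step 1 (CuSO4·5H2O:CuSO4 = 1:1): theoretical n(CuSO4) = 1.6648 mol; at 91.75% yield, n(CuSO4) = 1.5275 mol.
Step 2 (CuSO4:ZnSO4 = 1:1): theoretical n(ZnSO4) = 1.5275 mol, so theoretical mass = 1.5275 × 161.44 = 246.60 g.
At 95.01% yield, actual mass of ZnSO4 = 246.60 × 0.9501 = 234.29 g.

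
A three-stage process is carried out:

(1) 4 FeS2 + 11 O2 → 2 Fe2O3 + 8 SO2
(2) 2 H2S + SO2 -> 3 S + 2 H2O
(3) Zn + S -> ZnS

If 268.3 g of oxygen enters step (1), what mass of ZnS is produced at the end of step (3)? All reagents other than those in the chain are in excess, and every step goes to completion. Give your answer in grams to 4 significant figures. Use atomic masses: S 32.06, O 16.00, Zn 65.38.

1782 g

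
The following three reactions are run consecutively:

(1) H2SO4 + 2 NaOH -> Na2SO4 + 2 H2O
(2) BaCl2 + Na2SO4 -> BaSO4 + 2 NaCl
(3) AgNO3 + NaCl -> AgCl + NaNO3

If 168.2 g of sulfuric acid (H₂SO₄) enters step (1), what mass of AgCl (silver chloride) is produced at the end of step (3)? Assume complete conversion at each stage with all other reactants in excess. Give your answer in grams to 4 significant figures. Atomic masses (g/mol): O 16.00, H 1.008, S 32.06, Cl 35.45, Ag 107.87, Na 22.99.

491.6 g

M(H2SO4) = 2(1.008) + 32.06 + 4(16.00) = 98.076 g/mol.
M(AgCl) = 107.87 + 35.45 = 143.32 g/mol.
n(H2SO4) = 168.2 / 98.076 = 1.7150 mol.
Reaction (1): H2SO4→Na2SO4 ratio 1:1 ⇒ n(Na2SO4) = 1.7150 mol.
Reaction (2): Na2SO4→NaCl ratio 1:2 ⇒ n(NaCl) = 3.4300 mol.
Reaction (3): NaCl→AgCl ratio 1:1 ⇒ n(AgCl) = 3.4300 mol.
Mass of AgCl = 3.4300 × 143.32 = 491.59 g.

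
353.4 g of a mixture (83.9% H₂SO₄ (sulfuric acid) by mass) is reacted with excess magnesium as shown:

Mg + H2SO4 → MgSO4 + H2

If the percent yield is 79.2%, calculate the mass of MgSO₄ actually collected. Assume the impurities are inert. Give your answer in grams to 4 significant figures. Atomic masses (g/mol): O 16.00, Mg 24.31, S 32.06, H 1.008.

Pure H2SO4 available = 353.4 g × 0.839 = 296.50 g.
M(H2SO4) = 2(1.008) + 32.06 + 4(16.00) = 98.076 g/mol.
M(MgSO4) = 24.31 + 32.06 + 4(16.00) = 120.37 g/mol.
n(H2SO4) = 296.50 g / 98.076 g/mol = 3.0232 mol.
From the equation the H2SO4:MgSO4 mole ratio is 1:1, so n(MgSO4) = 3.0232 × 1/1 = 3.0232 mol.
Mass of MgSO4 = 3.0232 mol × 120.37 g/mol = 363.90 g.
Actual mass collected = 363.90 g × 0.792 = 288.21 g.

288.2 g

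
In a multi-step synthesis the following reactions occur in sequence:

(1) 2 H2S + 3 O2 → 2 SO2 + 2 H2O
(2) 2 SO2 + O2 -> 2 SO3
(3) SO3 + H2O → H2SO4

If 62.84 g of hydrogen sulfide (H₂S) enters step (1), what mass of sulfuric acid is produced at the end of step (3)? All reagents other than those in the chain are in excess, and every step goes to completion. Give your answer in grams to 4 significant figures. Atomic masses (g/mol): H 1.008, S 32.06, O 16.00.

180.9 g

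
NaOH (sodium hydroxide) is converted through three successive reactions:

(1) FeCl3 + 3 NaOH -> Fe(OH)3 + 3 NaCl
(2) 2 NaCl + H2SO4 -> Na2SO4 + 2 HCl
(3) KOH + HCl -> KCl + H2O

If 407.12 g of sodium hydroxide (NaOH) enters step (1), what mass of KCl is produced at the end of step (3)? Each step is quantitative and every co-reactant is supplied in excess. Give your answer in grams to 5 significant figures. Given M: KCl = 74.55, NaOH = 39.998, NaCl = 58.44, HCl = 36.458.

n(NaOH) = 407.12 / 39.998 = 10.1785 mol.
Reaction (1): NaOH→NaCl ratio 3:3 ⇒ n(NaCl) = 10.1785 mol.
Reaction (2): NaCl→HCl ratio 2:2 ⇒ n(HCl) = 10.1785 mol.
Reaction (3): HCl→KCl ratio 1:1 ⇒ n(KCl) = 10.1785 mol.
Mass of KCl = 10.1785 × 74.55 = 758.808 g.

758.81 g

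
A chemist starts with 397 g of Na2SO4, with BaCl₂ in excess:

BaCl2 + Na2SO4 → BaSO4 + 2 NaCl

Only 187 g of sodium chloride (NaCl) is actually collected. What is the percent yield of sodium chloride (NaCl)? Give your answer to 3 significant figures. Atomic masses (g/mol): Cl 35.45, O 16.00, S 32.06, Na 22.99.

57.2 %

M(Na2SO4) = 2(22.99) + 32.06 + 4(16.00) = 142.04 g/mol.
M(NaCl) = 22.99 + 35.45 = 58.44 g/mol.
n(Na2SO4) = 397.0 g / 142.04 g/mol = 2.795 mol.
From the equation the Na2SO4:NaCl mole ratio is 1:2, so n(NaCl) = 2.795 × 2/1 = 5.590 mol.
Mass of NaCl = 5.590 mol × 58.44 g/mol = 326.7 g.
This is the theoretical yield. Percent yield = 187 g / 326.7 g × 100% = 57.24%.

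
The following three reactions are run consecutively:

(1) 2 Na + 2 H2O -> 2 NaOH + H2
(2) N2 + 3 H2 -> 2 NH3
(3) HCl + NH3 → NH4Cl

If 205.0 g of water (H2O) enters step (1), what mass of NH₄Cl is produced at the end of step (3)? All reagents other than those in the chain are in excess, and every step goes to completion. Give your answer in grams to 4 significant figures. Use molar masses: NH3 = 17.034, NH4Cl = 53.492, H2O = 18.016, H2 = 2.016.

202.9 g

n(H2O) = 205.0 / 18.016 = 11.379 mol.
Reaction (1): H2O→H2 ratio 2:1 ⇒ n(H2) = 5.6894 mol.
Reaction (2): H2→NH3 ratio 3:2 ⇒ n(NH3) = 3.7929 mol.
Reaction (3): NH3→NH4Cl ratio 1:1 ⇒ n(NH4Cl) = 3.7929 mol.
Mass of NH4Cl = 3.7929 × 53.492 = 202.89 g.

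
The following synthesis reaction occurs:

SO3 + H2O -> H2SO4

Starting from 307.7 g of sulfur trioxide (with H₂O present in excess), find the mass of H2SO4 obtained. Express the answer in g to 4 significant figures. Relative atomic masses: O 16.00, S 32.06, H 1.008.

M(SO3) = 32.06 + 3(16.00) = 80.06 g/mol.
M(H2SO4) = 2(1.008) + 32.06 + 4(16.00) = 98.076 g/mol.
n(SO3) = 307.70 g / 80.06 g/mol = 3.8434 mol.
From the equation the SO3:H2SO4 mole ratio is 1:1, so n(H2SO4) = 3.8434 × 1/1 = 3.8434 mol.
Mass of H2SO4 = 3.8434 mol × 98.076 g/mol = 376.94 g.

376.9 g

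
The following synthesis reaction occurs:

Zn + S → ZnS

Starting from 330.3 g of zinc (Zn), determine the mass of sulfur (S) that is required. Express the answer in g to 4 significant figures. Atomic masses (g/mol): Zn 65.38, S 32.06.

162.0 g

M(Zn) = 65.38 g/mol.
M(S) = 32.06 g/mol.
n(Zn) = 330.30 g / 65.38 g/mol = 5.0520 mol.
From the equation the Zn:S mole ratio is 1:1, so n(S) = 5.0520 × 1/1 = 5.0520 mol.
Mass of S = 5.0520 mol × 32.06 g/mol = 161.97 g.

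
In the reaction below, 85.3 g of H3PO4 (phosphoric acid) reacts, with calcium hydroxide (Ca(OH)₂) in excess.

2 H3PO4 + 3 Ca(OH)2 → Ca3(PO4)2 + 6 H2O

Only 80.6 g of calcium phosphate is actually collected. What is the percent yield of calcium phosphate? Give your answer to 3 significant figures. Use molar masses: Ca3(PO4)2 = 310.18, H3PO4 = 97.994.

59.7 %

n(H3PO4) = 85.30 g / 97.994 g/mol = 0.8705 mol.
From the equation the H3PO4:Ca3(PO4)2 mole ratio is 2:1, so n(Ca3(PO4)2) = 0.8705 × 1/2 = 0.4352 mol.
Mass of Ca3(PO4)2 = 0.4352 mol × 310.18 g/mol = 135.0 g.
This is the theoretical yield. Percent yield = 80.6 g / 135.0 g × 100% = 59.70%.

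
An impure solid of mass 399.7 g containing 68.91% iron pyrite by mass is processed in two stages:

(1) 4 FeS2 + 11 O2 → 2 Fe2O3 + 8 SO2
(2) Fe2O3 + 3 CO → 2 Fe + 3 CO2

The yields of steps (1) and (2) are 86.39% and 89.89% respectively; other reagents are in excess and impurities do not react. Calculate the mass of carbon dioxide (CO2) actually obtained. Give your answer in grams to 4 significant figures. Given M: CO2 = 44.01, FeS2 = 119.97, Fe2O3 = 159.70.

117.7 g

Pure FeS2 = 399.7 × 0.6891 = 275.43 g.
n(FeS2) = 275.43 / 119.97 = 2.2959 mol.
Step 1 (FeS2:Fe2O3 = 4:2): theoretical n(Fe2O3) = 1.1479 mol; at 86.39% yield, n(Fe2O3) = 0.99169 mol.
Step 2 (Fe2O3:CO2 = 1:3): theoretical n(CO2) = 2.9751 mol, so theoretical mass = 2.9751 × 44.01 = 130.93 g.
At 89.89% yield, actual mass of CO2 = 130.93 × 0.8989 = 117.70 g.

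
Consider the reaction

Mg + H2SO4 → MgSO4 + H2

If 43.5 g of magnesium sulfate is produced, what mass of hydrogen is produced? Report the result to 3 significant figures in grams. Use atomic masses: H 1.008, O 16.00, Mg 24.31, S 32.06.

M(MgSO4) = 24.31 + 32.06 + 4(16.00) = 120.37 g/mol.
M(H2) = 2(1.008) = 2.016 g/mol.
n(MgSO4) = 43.50 g / 120.37 g/mol = 0.3614 mol.
From the equation the MgSO4:H2 mole ratio is 1:1, so n(H2) = 0.3614 × 1/1 = 0.3614 mol.
Mass of H2 = 0.3614 mol × 2.016 g/mol = 0.7286 g.

0.729 g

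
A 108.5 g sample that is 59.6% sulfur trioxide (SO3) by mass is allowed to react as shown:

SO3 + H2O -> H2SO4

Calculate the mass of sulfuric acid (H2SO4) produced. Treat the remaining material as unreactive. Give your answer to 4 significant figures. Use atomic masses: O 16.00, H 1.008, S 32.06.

Mass of pure SO3 = 108.5 g × 0.596 = 64.666 g.
M(SO3) = 32.06 + 3(16.00) = 80.06 g/mol.
M(H2SO4) = 2(1.008) + 32.06 + 4(16.00) = 98.076 g/mol.
n(SO3) = 64.666 g / 80.06 g/mol = 0.80772 mol.
From the equation the SO3:H2SO4 mole ratio is 1:1, so n(H2SO4) = 0.80772 × 1/1 = 0.80772 mol.
Mass of H2SO4 = 0.80772 mol × 98.076 g/mol = 79.218 g.

79.22 g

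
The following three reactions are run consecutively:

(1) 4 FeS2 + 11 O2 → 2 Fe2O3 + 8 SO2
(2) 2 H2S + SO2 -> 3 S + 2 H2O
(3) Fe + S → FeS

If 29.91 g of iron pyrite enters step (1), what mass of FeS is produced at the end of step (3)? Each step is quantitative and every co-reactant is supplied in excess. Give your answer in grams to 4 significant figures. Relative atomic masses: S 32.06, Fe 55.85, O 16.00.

M(FeS2) = 55.85 + 2(32.06) = 119.97 g/mol.
M(FeS) = 55.85 + 32.06 = 87.91 g/mol.
n(FeS2) = 29.91 / 119.97 = 0.24931 mol.
Reaction (1): FeS2→SO2 ratio 4:8 ⇒ n(SO2) = 0.49862 mol.
Reaction (2): SO2→S ratio 1:3 ⇒ n(S) = 1.4959 mol.
Reaction (3): S→FeS ratio 1:1 ⇒ n(FeS) = 1.4959 mol.
Mass of FeS = 1.4959 × 87.91 = 131.50 g.

131.5 g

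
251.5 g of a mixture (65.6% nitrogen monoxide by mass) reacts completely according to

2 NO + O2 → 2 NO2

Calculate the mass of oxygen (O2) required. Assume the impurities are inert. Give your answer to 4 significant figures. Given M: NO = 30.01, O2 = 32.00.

87.96 g

Mass of pure NO = 251.5 g × 0.656 = 164.98 g.
n(NO) = 164.98 g / 30.01 g/mol = 5.4976 mol.
From the equation the NO:O2 mole ratio is 2:1, so n(O2) = 5.4976 × 1/2 = 2.7488 mol.
Mass of O2 = 2.7488 mol × 32.00 g/mol = 87.962 g.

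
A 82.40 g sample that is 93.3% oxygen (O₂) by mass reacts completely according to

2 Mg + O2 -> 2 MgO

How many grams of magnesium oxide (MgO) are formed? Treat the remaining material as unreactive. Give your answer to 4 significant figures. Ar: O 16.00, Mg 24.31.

193.7 g

Mass of pure O2 = 82.40 g × 0.933 = 76.879 g.
M(O2) = 2(16.00) = 32.00 g/mol.
M(MgO) = 24.31 + 16.00 = 40.31 g/mol.
n(O2) = 76.879 g / 32.00 g/mol = 2.4025 mol.
From the equation the O2:MgO mole ratio is 1:2, so n(MgO) = 2.4025 × 2/1 = 4.8049 mol.
Mass of MgO = 4.8049 mol × 40.31 g/mol = 193.69 g.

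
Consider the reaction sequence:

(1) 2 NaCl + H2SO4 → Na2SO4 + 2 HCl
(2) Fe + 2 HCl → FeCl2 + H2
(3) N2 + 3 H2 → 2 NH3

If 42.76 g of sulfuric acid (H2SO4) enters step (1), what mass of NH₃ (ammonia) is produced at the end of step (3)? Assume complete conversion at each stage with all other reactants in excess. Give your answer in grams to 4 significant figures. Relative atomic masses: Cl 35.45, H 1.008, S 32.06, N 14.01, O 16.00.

M(H2SO4) = 2(1.008) + 32.06 + 4(16.00) = 98.076 g/mol.
M(NH3) = 14.01 + 3(1.008) = 17.034 g/mol.
n(H2SO4) = 42.76 / 98.076 = 0.43599 mol.
Reaction (1): H2SO4→HCl ratio 1:2 ⇒ n(HCl) = 0.87198 mol.
Reaction (2): HCl→H2 ratio 2:1 ⇒ n(H2) = 0.43599 mol.
Reaction (3): H2→NH3 ratio 3:2 ⇒ n(NH3) = 0.29066 mol.
Mass of NH3 = 0.29066 × 17.034 = 4.9511 g.

4.951 g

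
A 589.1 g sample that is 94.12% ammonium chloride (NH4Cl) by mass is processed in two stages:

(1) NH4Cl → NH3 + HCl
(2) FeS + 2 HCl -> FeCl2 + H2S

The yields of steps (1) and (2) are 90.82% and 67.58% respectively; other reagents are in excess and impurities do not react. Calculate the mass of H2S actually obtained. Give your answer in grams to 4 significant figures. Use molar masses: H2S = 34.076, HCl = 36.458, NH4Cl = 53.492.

108.4 g

Pure NH4Cl = 589.1 × 0.9412 = 554.46 g.
n(NH4Cl) = 554.46 / 53.492 = 10.365 mol.
Step 1 (NH4Cl:HCl = 1:1): theoretical n(HCl) = 10.365 mol; at 90.82% yield, n(HCl) = 9.4138 mol.
Step 2 (HCl:H2S = 2:1): theoretical n(H2S) = 4.7069 mol, so theoretical mass = 4.7069 × 34.076 = 160.39 g.
At 67.58% yield, actual mass of H2S = 160.39 × 0.6758 = 108.39 g.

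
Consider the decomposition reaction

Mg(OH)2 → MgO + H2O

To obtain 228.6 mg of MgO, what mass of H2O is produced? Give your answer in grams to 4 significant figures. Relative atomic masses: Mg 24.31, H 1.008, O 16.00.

M(MgO) = 24.31 + 16.00 = 40.31 g/mol.
M(H2O) = 2(1.008) + 16.00 = 18.016 g/mol.
Convert: 228.6 mg = 0.22860 g.
n(MgO) = 0.22860 g / 40.31 g/mol = 0.0056710 mol.
From the equation the MgO:H2O mole ratio is 1:1, so n(H2O) = 0.0056710 × 1/1 = 0.0056710 mol.
Mass of H2O = 0.0056710 mol × 18.016 g/mol = 0.10217 g.

0.1022 g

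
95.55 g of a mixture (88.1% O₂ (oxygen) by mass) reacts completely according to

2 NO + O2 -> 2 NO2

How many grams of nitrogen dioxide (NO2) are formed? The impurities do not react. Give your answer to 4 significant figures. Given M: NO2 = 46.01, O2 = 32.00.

Mass of pure O2 = 95.55 g × 0.881 = 84.180 g.
n(O2) = 84.180 g / 32.00 g/mol = 2.6306 mol.
From the equation the O2:NO2 mole ratio is 1:2, so n(NO2) = 2.6306 × 2/1 = 5.2612 mol.
Mass of NO2 = 5.2612 mol × 46.01 g/mol = 242.07 g.

242.1 g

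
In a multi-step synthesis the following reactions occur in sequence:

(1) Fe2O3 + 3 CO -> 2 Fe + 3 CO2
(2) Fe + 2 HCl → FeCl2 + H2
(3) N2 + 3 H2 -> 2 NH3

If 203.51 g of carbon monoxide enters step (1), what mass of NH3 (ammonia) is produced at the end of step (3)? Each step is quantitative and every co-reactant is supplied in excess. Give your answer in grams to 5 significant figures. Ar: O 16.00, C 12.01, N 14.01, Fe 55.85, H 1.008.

55.006 g

M(CO) = 12.01 + 16.00 = 28.01 g/mol.
M(NH3) = 14.01 + 3(1.008) = 17.034 g/mol.
n(CO) = 203.51 / 28.01 = 7.26562 mol.
Reaction (1): CO→Fe ratio 3:2 ⇒ n(Fe) = 4.84375 mol.
Reaction (2): Fe→H2 ratio 1:1 ⇒ n(H2) = 4.84375 mol.
Reaction (3): H2→NH3 ratio 3:2 ⇒ n(NH3) = 3.22916 mol.
Mass of NH3 = 3.22916 × 17.034 = 55.0056 g.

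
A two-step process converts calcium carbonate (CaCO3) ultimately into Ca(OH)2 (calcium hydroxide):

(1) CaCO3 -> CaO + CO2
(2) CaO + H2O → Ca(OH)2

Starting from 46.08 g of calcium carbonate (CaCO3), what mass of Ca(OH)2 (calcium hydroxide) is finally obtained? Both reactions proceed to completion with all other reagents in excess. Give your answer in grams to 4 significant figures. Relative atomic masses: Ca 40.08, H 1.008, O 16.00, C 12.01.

M(CaCO3) = 40.08 + 12.01 + 3(16.00) = 100.09 g/mol.
M(Ca(OH)2) = 40.08 + 2(16.00) + 2(1.008) = 74.096 g/mol.
n(CaCO3) = 46.080 / 100.09 = 0.46039 mol.
Step 1 gives a 1:1 ratio of CaCO3 to CaO, so n(CaO) = 0.46039 mol.
In step 2 the CaO:Ca(OH)2 ratio is 1:1, so n(Ca(OH)2) = 0.46039 mol.
Mass of Ca(OH)2 = 0.46039 × 74.096 = 34.113 g.

34.11 g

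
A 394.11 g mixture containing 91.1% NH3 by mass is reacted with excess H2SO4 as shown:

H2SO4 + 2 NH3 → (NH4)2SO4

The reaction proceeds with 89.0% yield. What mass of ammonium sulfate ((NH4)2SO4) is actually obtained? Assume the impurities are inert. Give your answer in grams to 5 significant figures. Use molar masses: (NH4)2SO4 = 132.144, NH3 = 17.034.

Pure NH3 available = 394.11 g × 0.911 = 359.034 g.
n(NH3) = 359.034 g / 17.034 g/mol = 21.0775 mol.
From the equation the NH3:(NH4)2SO4 mole ratio is 2:1, so n((NH4)2SO4) = 21.0775 × 1/2 = 10.5388 mol.
Mass of (NH4)2SO4 = 10.5388 mol × 132.144 g/mol = 1392.63 g.
Actual mass collected = 1392.63 g × 0.890 = 1239.44 g.

1239.4 g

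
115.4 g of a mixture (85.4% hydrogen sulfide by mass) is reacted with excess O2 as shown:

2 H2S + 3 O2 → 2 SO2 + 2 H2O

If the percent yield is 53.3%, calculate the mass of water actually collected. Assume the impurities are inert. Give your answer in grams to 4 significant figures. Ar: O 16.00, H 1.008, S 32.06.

Pure H2S available = 115.4 g × 0.854 = 98.552 g.
M(H2S) = 2(1.008) + 32.06 = 34.076 g/mol.
M(H2O) = 2(1.008) + 16.00 = 18.016 g/mol.
n(H2S) = 98.552 g / 34.076 g/mol = 2.8921 mol.
From the equation the H2S:H2O mole ratio is 2:2, so n(H2O) = 2.8921 × 2/2 = 2.8921 mol.
Mass of H2O = 2.8921 mol × 18.016 g/mol = 52.104 g.
Actual mass collected = 52.104 g × 0.533 = 27.772 g.

27.77 g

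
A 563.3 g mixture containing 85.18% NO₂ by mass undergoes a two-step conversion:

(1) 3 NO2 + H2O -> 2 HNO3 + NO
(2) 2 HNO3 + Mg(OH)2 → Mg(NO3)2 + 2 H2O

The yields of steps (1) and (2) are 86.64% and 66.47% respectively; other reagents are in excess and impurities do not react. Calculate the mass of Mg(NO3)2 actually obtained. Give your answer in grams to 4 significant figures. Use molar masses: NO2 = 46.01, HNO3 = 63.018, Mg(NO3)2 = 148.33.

296.9 g

Pure NO2 = 563.3 × 0.8518 = 479.82 g.
n(NO2) = 479.82 / 46.01 = 10.429 mol.
Step 1 (NO2:HNO3 = 3:2): theoretical n(HNO3) = 6.9524 mol; at 86.64% yield, n(HNO3) = 6.0235 mol.
Step 2 (HNO3:Mg(NO3)2 = 2:1): theoretical n(Mg(NO3)2) = 3.0118 mol, so theoretical mass = 3.0118 × 148.33 = 446.74 g.
At 66.47% yield, actual mass of Mg(NO3)2 = 446.74 × 0.6647 = 296.95 g.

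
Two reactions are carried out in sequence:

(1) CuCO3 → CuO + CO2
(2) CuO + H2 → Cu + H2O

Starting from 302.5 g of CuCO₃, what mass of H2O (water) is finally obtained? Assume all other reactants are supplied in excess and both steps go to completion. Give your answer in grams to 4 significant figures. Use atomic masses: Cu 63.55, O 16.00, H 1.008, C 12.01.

44.11 g

M(CuCO3) = 63.55 + 12.01 + 3(16.00) = 123.56 g/mol.
M(H2O) = 2(1.008) + 16.00 = 18.016 g/mol.
n(CuCO3) = 302.50 / 123.56 = 2.4482 mol.
Step 1 gives a 1:1 ratio of CuCO3 to CuO, so n(CuO) = 2.4482 mol.
In step 2 the CuO:H2O ratio is 1:1, so n(H2O) = 2.4482 mol.
Mass of H2O = 2.4482 × 18.016 = 44.107 g.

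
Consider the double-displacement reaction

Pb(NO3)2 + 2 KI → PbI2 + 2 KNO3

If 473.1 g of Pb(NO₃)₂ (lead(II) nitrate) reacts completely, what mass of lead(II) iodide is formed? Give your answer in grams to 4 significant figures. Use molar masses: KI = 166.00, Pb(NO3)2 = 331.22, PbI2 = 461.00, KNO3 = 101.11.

n(Pb(NO3)2) = 473.10 g / 331.22 g/mol = 1.4284 mol.
From the equation the Pb(NO3)2:PbI2 mole ratio is 1:1, so n(PbI2) = 1.4284 × 1/1 = 1.4284 mol.
Mass of PbI2 = 1.4284 mol × 461.00 g/mol = 658.47 g.

658.5 g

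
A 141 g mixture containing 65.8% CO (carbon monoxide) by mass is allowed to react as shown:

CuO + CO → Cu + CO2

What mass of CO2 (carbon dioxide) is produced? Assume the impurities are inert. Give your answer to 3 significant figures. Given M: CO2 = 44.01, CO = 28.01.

Mass of pure CO = 141 g × 0.658 = 92.78 g.
n(CO) = 92.78 g / 28.01 g/mol = 3.312 mol.
From the equation the CO:CO2 mole ratio is 1:1, so n(CO2) = 3.312 × 1/1 = 3.312 mol.
Mass of CO2 = 3.312 mol × 44.01 g/mol = 145.8 g.

146 g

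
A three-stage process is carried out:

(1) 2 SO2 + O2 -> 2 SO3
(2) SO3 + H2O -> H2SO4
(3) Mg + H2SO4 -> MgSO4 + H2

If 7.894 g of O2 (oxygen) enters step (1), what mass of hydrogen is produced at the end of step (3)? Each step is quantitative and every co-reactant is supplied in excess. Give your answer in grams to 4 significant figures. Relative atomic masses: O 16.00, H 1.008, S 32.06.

M(O2) = 2(16.00) = 32.00 g/mol.
M(H2) = 2(1.008) = 2.016 g/mol.
n(O2) = 7.894 / 32.00 = 0.24669 mol.
Reaction (1): O2→SO3 ratio 1:2 ⇒ n(SO3) = 0.49338 mol.
Reaction (2): SO3→H2SO4 ratio 1:1 ⇒ n(H2SO4) = 0.49338 mol.
Reaction (3): H2SO4→H2 ratio 1:1 ⇒ n(H2) = 0.49338 mol.
Mass of H2 = 0.49338 × 2.016 = 0.99464 g.

0.9946 g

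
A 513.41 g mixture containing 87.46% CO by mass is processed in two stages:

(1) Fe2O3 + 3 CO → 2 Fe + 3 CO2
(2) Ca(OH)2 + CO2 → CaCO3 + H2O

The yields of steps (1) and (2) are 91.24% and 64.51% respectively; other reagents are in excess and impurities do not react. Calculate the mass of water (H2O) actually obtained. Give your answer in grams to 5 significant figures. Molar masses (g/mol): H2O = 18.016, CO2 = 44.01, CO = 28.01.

Pure CO = 513.41 × 0.8746 = 449.028 g.
n(CO) = 449.028 / 28.01 = 16.0310 mol.
Step 1 (CO:CO2 = 3:3): theoretical n(CO2) = 16.0310 mol; at 91.24% yield, n(CO2) = 14.6267 mol.
Step 2 (CO2:H2O = 1:1): theoretical n(H2O) = 14.6267 mol, so theoretical mass = 14.6267 × 18.016 = 263.514 g.
At 64.51% yield, actual mass of H2O = 263.514 × 0.6451 = 169.993 g.

169.99 g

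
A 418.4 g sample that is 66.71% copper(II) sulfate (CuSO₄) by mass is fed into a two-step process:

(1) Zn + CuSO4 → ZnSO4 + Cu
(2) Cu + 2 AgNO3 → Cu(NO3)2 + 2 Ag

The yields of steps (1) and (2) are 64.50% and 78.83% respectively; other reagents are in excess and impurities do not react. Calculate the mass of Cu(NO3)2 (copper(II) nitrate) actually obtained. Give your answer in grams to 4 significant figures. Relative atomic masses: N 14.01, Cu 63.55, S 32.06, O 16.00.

Pure CuSO4 = 418.4 × 0.6671 = 279.11 g.
M(CuSO4) = 63.55 + 32.06 + 4(16.00) = 159.61 g/mol.
M(Cu(NO3)2) = 63.55 + 2(14.01) + 6(16.00) = 187.57 g/mol.
n(CuSO4) = 279.11 / 159.61 = 1.7487 mol.
Step 1 (CuSO4:Cu = 1:1): theoretical n(Cu) = 1.7487 mol; at 64.50% yield, n(Cu) = 1.1279 mol.
Step 2 (Cu:Cu(NO3)2 = 1:1): theoretical n(Cu(NO3)2) = 1.1279 mol, so theoretical mass = 1.1279 × 187.57 = 211.57 g.
At 78.83% yield, actual mass of Cu(NO3)2 = 211.57 × 0.7883 = 166.78 g.

166.8 g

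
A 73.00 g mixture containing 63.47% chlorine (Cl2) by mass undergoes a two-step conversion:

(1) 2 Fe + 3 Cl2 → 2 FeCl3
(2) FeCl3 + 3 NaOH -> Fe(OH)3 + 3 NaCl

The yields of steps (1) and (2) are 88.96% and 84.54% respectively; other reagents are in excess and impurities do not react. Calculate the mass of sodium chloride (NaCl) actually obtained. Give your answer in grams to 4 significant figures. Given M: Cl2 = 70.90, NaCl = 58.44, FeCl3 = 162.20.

57.44 g

Pure Cl2 = 73.00 × 0.6347 = 46.333 g.
n(Cl2) = 46.333 / 70.90 = 0.65350 mol.
Step 1 (Cl2:FeCl3 = 3:2): theoretical n(FeCl3) = 0.43567 mol; at 88.96% yield, n(FeCl3) = 0.38757 mol.
Step 2 (FeCl3:NaCl = 1:3): theoretical n(NaCl) = 1.1627 mol, so theoretical mass = 1.1627 × 58.44 = 67.949 g.
At 84.54% yield, actual mass of NaCl = 67.949 × 0.8454 = 57.444 g.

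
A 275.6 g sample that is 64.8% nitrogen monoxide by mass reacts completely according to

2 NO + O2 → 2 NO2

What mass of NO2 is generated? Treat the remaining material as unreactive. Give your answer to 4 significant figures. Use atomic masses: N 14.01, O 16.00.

Mass of pure NO = 275.6 g × 0.648 = 178.59 g.
M(NO) = 14.01 + 16.00 = 30.01 g/mol.
M(NO2) = 14.01 + 2(16.00) = 46.01 g/mol.
n(NO) = 178.59 g / 30.01 g/mol = 5.9510 mol.
From the equation the NO:NO2 mole ratio is 2:2, so n(NO2) = 5.9510 × 2/2 = 5.9510 mol.
Mass of NO2 = 5.9510 mol × 46.01 g/mol = 273.80 g.

273.8 g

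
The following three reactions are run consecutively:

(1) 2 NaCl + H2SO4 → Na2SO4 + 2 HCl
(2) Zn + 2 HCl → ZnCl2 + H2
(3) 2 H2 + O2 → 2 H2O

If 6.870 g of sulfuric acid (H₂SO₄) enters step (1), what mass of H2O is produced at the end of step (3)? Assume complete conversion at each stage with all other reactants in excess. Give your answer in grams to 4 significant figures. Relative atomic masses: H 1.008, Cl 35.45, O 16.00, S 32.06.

1.262 g

M(H2SO4) = 2(1.008) + 32.06 + 4(16.00) = 98.076 g/mol.
M(H2O) = 2(1.008) + 16.00 = 18.016 g/mol.
n(H2SO4) = 6.870 / 98.076 = 0.070048 mol.
Reaction (1): H2SO4→HCl ratio 1:2 ⇒ n(HCl) = 0.14010 mol.
Reaction (2): HCl→H2 ratio 2:1 ⇒ n(H2) = 0.070048 mol.
Reaction (3): H2→H2O ratio 2:2 ⇒ n(H2O) = 0.070048 mol.
Mass of H2O = 0.070048 × 18.016 = 1.2620 g.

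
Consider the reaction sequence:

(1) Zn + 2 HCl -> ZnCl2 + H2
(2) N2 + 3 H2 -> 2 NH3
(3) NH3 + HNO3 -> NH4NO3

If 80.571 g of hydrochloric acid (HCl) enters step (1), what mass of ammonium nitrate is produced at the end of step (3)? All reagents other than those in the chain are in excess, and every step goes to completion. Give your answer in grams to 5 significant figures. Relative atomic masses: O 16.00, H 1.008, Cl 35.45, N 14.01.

58.971 g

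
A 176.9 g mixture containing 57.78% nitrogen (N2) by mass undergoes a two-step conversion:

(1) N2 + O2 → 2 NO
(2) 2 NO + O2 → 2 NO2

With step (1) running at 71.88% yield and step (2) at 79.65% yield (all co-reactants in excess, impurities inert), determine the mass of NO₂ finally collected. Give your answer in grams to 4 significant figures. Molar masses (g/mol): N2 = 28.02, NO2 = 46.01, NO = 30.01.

Pure N2 = 176.9 × 0.5778 = 102.21 g.
n(N2) = 102.21 / 28.02 = 3.6479 mol.
Step 1 (N2:NO = 1:2): theoretical n(NO) = 7.2957 mol; at 71.88% yield, n(NO) = 5.2442 mol.
Step 2 (NO:NO2 = 2:2): theoretical n(NO2) = 5.2442 mol, so theoretical mass = 5.2442 × 46.01 = 241.28 g.
At 79.65% yield, actual mass of NO2 = 241.28 × 0.7965 = 192.18 g.

192.2 g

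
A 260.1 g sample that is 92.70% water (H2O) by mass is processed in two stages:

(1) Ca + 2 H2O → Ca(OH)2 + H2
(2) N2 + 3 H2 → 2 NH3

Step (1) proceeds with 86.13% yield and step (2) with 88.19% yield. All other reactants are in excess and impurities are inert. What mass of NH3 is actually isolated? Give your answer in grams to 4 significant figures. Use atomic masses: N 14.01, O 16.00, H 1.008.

Pure H2O = 260.1 × 0.9270 = 241.11 g.
M(H2O) = 2(1.008) + 16.00 = 18.016 g/mol.
M(NH3) = 14.01 + 3(1.008) = 17.034 g/mol.
n(H2O) = 241.11 / 18.016 = 13.383 mol.
Step 1 (H2O:H2 = 2:1): theoretical n(H2) = 6.6916 mol; at 86.13% yield, n(H2) = 5.7635 mol.
Step 2 (H2:NH3 = 3:2): theoretical n(NH3) = 3.8423 mol, so theoretical mass = 3.8423 × 17.034 = 65.450 g.
At 88.19% yield, actual mass of NH3 = 65.450 × 0.8819 = 57.721 g.

57.72 g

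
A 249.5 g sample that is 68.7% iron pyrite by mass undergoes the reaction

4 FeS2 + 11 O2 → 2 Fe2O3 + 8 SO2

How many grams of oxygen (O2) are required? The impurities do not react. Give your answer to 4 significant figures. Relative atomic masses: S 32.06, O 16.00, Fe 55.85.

125.7 g

Mass of pure FeS2 = 249.5 g × 0.687 = 171.41 g.
M(FeS2) = 55.85 + 2(32.06) = 119.97 g/mol.
M(O2) = 2(16.00) = 32.00 g/mol.
n(FeS2) = 171.41 g / 119.97 g/mol = 1.4287 mol.
From the equation the FeS2:O2 mole ratio is 4:11, so n(O2) = 1.4287 × 11/4 = 3.9290 mol.
Mass of O2 = 3.9290 mol × 32.00 g/mol = 125.73 g.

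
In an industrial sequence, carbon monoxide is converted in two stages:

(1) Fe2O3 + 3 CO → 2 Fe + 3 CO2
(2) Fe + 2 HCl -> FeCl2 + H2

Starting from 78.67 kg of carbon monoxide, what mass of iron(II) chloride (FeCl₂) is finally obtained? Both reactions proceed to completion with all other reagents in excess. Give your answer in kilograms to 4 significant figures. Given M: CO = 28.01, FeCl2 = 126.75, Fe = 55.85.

237.3 kg

78.67 kg = 78670 g.
n(CO) = 78670 / 28.01 = 2808.6 mol.
Step 1 gives a 3:2 ratio of CO to Fe, so n(Fe) = 1872.4 mol.
In step 2 the Fe:FeCl2 ratio is 1:1, so n(FeCl2) = 1872.4 mol.
Mass of FeCl2 = 1872.4 × 126.75 = 237330 g = 237.3 kg.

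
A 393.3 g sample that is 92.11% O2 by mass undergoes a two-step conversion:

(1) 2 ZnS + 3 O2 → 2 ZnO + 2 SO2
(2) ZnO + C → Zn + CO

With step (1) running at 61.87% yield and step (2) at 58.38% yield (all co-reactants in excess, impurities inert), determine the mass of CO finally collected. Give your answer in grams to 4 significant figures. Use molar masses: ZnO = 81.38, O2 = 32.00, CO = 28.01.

76.36 g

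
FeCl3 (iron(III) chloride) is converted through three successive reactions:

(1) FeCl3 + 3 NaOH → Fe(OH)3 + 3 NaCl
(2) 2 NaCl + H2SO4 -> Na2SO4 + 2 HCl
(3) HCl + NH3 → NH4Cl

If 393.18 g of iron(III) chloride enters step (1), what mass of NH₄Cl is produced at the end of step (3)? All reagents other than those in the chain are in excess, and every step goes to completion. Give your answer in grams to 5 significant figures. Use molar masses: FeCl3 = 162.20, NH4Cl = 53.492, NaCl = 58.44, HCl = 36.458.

n(FeCl3) = 393.18 / 162.20 = 2.42404 mol.
Reaction (1): FeCl3→NaCl ratio 1:3 ⇒ n(NaCl) = 7.27213 mol.
Reaction (2): NaCl→HCl ratio 2:2 ⇒ n(HCl) = 7.27213 mol.
Reaction (3): HCl→NH4Cl ratio 1:1 ⇒ n(NH4Cl) = 7.27213 mol.
Mass of NH4Cl = 7.27213 × 53.492 = 389.001 g.

389.00 g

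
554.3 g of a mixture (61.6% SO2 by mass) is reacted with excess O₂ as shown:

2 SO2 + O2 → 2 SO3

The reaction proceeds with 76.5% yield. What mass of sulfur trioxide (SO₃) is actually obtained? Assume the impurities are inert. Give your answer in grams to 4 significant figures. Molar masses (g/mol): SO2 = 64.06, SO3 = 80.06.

326.4 g

Pure SO2 available = 554.3 g × 0.616 = 341.45 g.
n(SO2) = 341.45 g / 64.06 g/mol = 5.3301 mol.
From the equation the SO2:SO3 mole ratio is 2:2, so n(SO3) = 5.3301 × 2/2 = 5.3301 mol.
Mass of SO3 = 5.3301 mol × 80.06 g/mol = 426.73 g.
Actual mass collected = 426.73 g × 0.765 = 326.45 g.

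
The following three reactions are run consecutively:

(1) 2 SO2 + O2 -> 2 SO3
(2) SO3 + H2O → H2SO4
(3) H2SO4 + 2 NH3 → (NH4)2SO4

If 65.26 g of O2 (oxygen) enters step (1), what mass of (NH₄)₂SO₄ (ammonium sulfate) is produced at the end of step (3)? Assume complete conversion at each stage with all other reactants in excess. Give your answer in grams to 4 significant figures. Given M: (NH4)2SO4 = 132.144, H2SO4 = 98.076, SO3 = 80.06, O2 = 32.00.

539.0 g

n(O2) = 65.26 / 32.00 = 2.0394 mol.
Reaction (1): O2→SO3 ratio 1:2 ⇒ n(SO3) = 4.0788 mol.
Reaction (2): SO3→H2SO4 ratio 1:1 ⇒ n(H2SO4) = 4.0788 mol.
Reaction (3): H2SO4→(NH4)2SO4 ratio 1:1 ⇒ n((NH4)2SO4) = 4.0788 mol.
Mass of (NH4)2SO4 = 4.0788 × 132.144 = 538.98 g.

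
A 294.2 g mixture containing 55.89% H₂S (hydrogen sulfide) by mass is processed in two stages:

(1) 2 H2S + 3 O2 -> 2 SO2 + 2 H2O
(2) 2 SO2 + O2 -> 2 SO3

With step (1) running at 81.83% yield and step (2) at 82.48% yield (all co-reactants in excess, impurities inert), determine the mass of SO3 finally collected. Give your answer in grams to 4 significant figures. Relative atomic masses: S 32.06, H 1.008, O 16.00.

Pure H2S = 294.2 × 0.5589 = 164.43 g.
M(H2S) = 2(1.008) + 32.06 = 34.076 g/mol.
M(SO3) = 32.06 + 3(16.00) = 80.06 g/mol.
n(H2S) = 164.43 / 34.076 = 4.8253 mol.
Step 1 (H2S:SO2 = 2:2): theoretical n(SO2) = 4.8253 mol; at 81.83% yield, n(SO2) = 3.9486 mol.
Step 2 (SO2:SO3 = 2:2): theoretical n(SO3) = 3.9486 mol, so theoretical mass = 3.9486 × 80.06 = 316.12 g.
At 82.48% yield, actual mass of SO3 = 316.12 × 0.8248 = 260.74 g.

260.7 g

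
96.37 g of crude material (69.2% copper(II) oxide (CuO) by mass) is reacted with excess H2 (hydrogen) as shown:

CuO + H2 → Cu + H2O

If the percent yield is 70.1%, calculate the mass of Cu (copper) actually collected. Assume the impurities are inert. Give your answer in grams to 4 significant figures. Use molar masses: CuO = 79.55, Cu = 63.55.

37.35 g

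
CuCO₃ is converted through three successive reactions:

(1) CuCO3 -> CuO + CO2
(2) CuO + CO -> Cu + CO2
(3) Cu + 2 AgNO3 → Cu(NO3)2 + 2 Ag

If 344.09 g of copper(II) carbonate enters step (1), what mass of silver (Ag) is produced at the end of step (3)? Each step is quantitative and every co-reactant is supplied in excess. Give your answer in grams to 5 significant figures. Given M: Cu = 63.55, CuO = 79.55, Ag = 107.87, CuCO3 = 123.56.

600.79 g

n(CuCO3) = 344.09 / 123.56 = 2.78480 mol.
Reaction (1): CuCO3→CuO ratio 1:1 ⇒ n(CuO) = 2.78480 mol.
Reaction (2): CuO→Cu ratio 1:1 ⇒ n(Cu) = 2.78480 mol.
Reaction (3): Cu→Ag ratio 1:2 ⇒ n(Ag) = 5.56960 mol.
Mass of Ag = 5.56960 × 107.87 = 600.793 g.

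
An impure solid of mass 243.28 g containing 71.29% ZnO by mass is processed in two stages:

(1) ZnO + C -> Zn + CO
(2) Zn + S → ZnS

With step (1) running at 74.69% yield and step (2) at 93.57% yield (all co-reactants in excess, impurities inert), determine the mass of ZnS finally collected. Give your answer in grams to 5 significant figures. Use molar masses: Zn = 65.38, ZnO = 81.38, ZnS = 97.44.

Pure ZnO = 243.28 × 0.7129 = 173.434 g.
n(ZnO) = 173.434 / 81.38 = 2.13117 mol.
Step 1 (ZnO:Zn = 1:1): theoretical n(Zn) = 2.13117 mol; at 74.69% yield, n(Zn) = 1.59177 mol.
Step 2 (Zn:ZnS = 1:1): theoretical n(ZnS) = 1.59177 mol, so theoretical mass = 1.59177 × 97.44 = 155.102 g.
At 93.57% yield, actual mass of ZnS = 155.102 × 0.9357 = 145.129 g.

145.13 g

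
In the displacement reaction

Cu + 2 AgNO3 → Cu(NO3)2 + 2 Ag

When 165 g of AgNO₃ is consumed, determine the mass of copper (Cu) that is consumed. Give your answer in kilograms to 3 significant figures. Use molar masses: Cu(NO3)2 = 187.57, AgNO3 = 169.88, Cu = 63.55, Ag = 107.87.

0.0309 kg

n(AgNO3) = 165.0 g / 169.88 g/mol = 0.9713 mol.
From the equation the AgNO3:Cu mole ratio is 2:1, so n(Cu) = 0.9713 × 1/2 = 0.4856 mol.
Mass of Cu = 0.4856 mol × 63.55 g/mol = 30.86 g.
Converting to kg: 30.86 g = 0.0309 kg.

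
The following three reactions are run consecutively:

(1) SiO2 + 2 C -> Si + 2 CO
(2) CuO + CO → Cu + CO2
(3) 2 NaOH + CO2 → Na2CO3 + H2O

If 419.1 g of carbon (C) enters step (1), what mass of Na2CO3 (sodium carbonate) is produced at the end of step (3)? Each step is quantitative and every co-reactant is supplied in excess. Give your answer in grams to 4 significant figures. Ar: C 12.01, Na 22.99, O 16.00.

3699 g

M(C) = 12.01 g/mol.
M(Na2CO3) = 2(22.99) + 12.01 + 3(16.00) = 105.99 g/mol.
n(C) = 419.1 / 12.01 = 34.896 mol.
Reaction (1): C→CO ratio 2:2 ⇒ n(CO) = 34.896 mol.
Reaction (2): CO→CO2 ratio 1:1 ⇒ n(CO2) = 34.896 mol.
Reaction (3): CO2→Na2CO3 ratio 1:1 ⇒ n(Na2CO3) = 34.896 mol.
Mass of Na2CO3 = 34.896 × 105.99 = 3698.6 g.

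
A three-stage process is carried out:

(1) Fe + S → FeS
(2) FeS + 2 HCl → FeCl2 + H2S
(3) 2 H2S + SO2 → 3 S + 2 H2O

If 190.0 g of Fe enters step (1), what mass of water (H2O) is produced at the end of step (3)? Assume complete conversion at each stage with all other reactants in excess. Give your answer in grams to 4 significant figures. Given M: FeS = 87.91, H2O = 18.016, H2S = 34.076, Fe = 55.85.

61.29 g

n(Fe) = 190.0 / 55.85 = 3.4020 mol.
Reaction (1): Fe→FeS ratio 1:1 ⇒ n(FeS) = 3.4020 mol.
Reaction (2): FeS→H2S ratio 1:1 ⇒ n(H2S) = 3.4020 mol.
Reaction (3): H2S→H2O ratio 2:2 ⇒ n(H2O) = 3.4020 mol.
Mass of H2O = 3.4020 × 18.016 = 61.290 g.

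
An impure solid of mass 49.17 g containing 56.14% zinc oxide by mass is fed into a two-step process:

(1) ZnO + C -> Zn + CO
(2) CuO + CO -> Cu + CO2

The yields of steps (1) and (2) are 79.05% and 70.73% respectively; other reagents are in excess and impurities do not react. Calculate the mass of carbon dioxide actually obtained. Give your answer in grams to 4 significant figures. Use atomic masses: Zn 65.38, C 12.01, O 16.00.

Pure ZnO = 49.17 × 0.5614 = 27.604 g.
M(ZnO) = 65.38 + 16.00 = 81.38 g/mol.
M(CO2) = 12.01 + 2(16.00) = 44.01 g/mol.
n(ZnO) = 27.604 / 81.38 = 0.33920 mol.
Step 1 (ZnO:CO = 1:1): theoretical n(CO) = 0.33920 mol; at 79.05% yield, n(CO) = 0.26814 mol.
Step 2 (CO:CO2 = 1:1): theoretical n(CO2) = 0.26814 mol, so theoretical mass = 0.26814 × 44.01 = 11.801 g.
At 70.73% yield, actual mass of CO2 = 11.801 × 0.7073 = 8.3466 g.

8.347 g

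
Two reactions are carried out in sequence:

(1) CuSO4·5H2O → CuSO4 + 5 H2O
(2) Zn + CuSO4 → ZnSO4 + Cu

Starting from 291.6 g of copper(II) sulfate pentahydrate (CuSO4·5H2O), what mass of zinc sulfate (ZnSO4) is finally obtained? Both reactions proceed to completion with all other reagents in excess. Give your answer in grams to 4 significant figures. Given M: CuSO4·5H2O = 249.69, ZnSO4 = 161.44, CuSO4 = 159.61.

n(CuSO4·5H2O) = 291.60 / 249.69 = 1.1678 mol.
Step 1 gives a 1:1 ratio of CuSO4·5H2O to CuSO4, so n(CuSO4) = 1.1678 mol.
In step 2 the CuSO4:ZnSO4 ratio is 1:1, so n(ZnSO4) = 1.1678 mol.
Mass of ZnSO4 = 1.1678 × 161.44 = 188.54 g.

188.5 g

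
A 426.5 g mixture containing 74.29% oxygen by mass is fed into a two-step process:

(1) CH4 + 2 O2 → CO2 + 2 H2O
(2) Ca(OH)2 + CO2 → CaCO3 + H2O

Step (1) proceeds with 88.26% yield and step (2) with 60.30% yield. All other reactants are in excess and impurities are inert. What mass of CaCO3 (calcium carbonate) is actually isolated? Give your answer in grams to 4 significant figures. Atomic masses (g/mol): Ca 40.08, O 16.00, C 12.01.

Pure O2 = 426.5 × 0.7429 = 316.85 g.
M(O2) = 2(16.00) = 32.00 g/mol.
M(CaCO3) = 40.08 + 12.01 + 3(16.00) = 100.09 g/mol.
n(O2) = 316.85 / 32.00 = 9.9015 mol.
Step 1 (O2:CO2 = 2:1): theoretical n(CO2) = 4.9507 mol; at 88.26% yield, n(CO2) = 4.3695 mol.
Step 2 (CO2:CaCO3 = 1:1): theoretical n(CaCO3) = 4.3695 mol, so theoretical mass = 4.3695 × 100.09 = 437.34 g.
At 60.30% yield, actual mass of CaCO3 = 437.34 × 0.6030 = 263.72 g.

263.7 g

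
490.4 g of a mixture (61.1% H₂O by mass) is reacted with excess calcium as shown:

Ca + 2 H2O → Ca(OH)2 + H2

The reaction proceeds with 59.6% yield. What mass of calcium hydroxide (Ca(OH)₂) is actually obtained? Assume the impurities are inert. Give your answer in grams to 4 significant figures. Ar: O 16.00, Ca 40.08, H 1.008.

Pure H2O available = 490.4 g × 0.611 = 299.63 g.
M(H2O) = 2(1.008) + 16.00 = 18.016 g/mol.
M(Ca(OH)2) = 40.08 + 2(16.00) + 2(1.008) = 74.096 g/mol.
n(H2O) = 299.63 g / 18.016 g/mol = 16.632 mol.
From the equation the H2O:Ca(OH)2 mole ratio is 2:1, so n(Ca(OH)2) = 16.632 × 1/2 = 8.3158 mol.
Mass of Ca(OH)2 = 8.3158 mol × 74.096 g/mol = 616.17 g.
Actual mass collected = 616.17 g × 0.596 = 367.24 g.

367.2 g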